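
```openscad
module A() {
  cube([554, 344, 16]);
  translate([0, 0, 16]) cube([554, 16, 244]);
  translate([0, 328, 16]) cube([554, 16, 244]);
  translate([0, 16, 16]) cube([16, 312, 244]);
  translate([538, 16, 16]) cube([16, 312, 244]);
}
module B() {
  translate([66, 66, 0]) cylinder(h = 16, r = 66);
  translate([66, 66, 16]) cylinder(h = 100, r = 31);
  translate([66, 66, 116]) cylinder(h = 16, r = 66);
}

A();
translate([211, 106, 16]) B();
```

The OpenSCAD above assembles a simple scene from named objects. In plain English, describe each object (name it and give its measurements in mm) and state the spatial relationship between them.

A is an open storage box with external size 554×344×260 mm and wall thickness 16 mm (the base is also 16 mm thick). The base covers the whole footprint; the four walls stand on the base, with the y-facing walls full-width and the x-facing walls fitting between their inner faces.

B is a spool: two coaxial disc flanges of radius 66 mm and thickness 16 mm, joined by a core cylinder of radius 31 mm and height 100 mm. The lower flange rests on z = 0 and the three cylinders share a vertical axis.

The spool sits inside the open box, centred.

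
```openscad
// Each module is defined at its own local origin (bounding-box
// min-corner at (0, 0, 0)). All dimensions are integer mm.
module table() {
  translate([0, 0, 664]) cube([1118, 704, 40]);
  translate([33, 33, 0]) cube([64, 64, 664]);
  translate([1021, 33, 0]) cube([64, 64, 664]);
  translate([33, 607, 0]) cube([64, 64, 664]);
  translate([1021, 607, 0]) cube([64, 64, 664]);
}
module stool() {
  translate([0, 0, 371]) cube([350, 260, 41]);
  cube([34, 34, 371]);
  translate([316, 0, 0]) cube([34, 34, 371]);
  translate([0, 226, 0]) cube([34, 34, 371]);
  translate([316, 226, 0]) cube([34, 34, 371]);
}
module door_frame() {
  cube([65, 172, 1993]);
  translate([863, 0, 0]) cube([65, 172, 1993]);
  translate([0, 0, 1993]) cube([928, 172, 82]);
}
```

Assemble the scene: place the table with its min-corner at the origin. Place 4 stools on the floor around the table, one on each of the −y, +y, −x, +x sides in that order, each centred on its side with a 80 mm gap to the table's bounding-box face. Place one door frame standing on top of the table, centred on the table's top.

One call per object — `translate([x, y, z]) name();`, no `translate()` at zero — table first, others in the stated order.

table();
translate([384, -340, 0]) stool();
translate([384, 784, 0]) stool();
translate([-430, 222, 0]) stool();
translate([1198, 222, 0]) stool();
translate([95, 266, 704]) door_frame();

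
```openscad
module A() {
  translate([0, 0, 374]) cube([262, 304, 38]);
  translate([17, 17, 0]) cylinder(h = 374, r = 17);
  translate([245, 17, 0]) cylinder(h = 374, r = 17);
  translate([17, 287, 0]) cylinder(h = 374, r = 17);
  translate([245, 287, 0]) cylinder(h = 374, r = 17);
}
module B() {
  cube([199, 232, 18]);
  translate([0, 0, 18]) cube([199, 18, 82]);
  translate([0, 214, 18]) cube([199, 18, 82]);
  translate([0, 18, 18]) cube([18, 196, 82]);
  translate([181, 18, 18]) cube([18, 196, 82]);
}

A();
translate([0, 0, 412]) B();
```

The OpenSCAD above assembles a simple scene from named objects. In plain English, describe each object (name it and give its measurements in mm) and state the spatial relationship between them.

A is a simple wooden stool: a rectangular seat 262 mm (x) by 304 mm (y), 38 mm thick, top face at z = 412 mm, on four round legs, each 34 mm in diameter. The legs rest on z = 0, each leg's axis is inset half a diameter from the nearest pair of seat edges (so the leg's bounding box is flush with the corner).

B is an open storage box with external size 199×232×100 mm and wall thickness 18 mm (the base is also 18 mm thick). The base covers the whole footprint; the four walls stand on the base, with the y-facing walls full-width and the x-facing walls fitting between their inner faces.

The open box is on top of the stool.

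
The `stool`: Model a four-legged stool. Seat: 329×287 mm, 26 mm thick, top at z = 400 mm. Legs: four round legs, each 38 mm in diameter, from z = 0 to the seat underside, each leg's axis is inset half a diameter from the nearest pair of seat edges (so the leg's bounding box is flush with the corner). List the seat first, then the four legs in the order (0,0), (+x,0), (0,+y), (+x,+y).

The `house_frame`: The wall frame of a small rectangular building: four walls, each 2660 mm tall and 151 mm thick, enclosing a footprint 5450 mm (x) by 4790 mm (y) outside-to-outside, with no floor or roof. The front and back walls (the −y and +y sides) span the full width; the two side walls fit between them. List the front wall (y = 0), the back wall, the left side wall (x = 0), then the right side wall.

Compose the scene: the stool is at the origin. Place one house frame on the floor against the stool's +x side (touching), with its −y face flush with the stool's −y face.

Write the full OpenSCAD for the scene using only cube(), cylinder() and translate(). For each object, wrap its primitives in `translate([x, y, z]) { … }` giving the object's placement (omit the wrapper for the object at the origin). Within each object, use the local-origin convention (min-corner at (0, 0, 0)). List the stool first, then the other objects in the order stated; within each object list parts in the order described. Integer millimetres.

translate([0, 0, 374]) cube([329, 287, 26]);
translate([19, 19, 0]) cylinder(h = 374, r = 19);
translate([310, 19, 0]) cylinder(h = 374, r = 19);
translate([19, 268, 0]) cylinder(h = 374, r = 19);
translate([310, 268, 0]) cylinder(h = 374, r = 19);
translate([329, 0, 0]) {
  cube([5450, 151, 2660]);
  translate([0, 4639, 0]) cube([5450, 151, 2660]);
  translate([0, 151, 0]) cube([151, 4488, 2660]);
  translate([5299, 151, 0]) cube([151, 4488, 2660]);
}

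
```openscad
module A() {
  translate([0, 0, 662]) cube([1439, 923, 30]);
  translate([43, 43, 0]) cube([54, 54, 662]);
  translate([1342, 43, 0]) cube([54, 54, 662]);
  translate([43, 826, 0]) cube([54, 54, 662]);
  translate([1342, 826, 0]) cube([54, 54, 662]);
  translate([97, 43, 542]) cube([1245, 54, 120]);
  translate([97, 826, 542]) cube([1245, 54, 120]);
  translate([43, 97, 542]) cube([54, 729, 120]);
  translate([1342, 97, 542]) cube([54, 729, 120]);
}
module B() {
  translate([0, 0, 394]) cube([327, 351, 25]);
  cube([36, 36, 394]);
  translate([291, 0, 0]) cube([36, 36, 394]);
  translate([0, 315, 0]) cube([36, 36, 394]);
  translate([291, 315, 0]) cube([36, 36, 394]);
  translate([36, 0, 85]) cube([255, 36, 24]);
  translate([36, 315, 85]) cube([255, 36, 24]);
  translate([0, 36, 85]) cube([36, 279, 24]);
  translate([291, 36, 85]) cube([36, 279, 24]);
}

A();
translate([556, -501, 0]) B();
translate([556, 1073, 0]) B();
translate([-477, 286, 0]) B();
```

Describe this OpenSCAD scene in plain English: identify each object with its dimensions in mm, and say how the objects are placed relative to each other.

A is a table with a 1439×923 mm rectangular top, 30 mm thick, top surface at z = 692 mm, supported by four 54×54 mm square legs, each inset 43 mm from the nearest pair of top edges, running from the floor. Four apron rails, 54 mm thick and 120 mm tall, run between adjacent legs with their top edges flush with the underside of the top and their outer faces flush with the legs' outer faces.

B is a four-legged stool. The seat is 327×351 mm, 25 mm thick, top at z = 419 mm. It stands on four square legs, each 36×36 mm in cross-section, from z = 0 to the seat underside, each flush with a corner of the seat. Four stretchers, 36 mm wide and 24 mm tall, connect adjacent legs with their undersides at z = 85 mm, each running between the inner faces of the legs it joins and aligned with the legs' outer faces on the other axis.

Three stools sit around the table at the −y, +y, −x sides.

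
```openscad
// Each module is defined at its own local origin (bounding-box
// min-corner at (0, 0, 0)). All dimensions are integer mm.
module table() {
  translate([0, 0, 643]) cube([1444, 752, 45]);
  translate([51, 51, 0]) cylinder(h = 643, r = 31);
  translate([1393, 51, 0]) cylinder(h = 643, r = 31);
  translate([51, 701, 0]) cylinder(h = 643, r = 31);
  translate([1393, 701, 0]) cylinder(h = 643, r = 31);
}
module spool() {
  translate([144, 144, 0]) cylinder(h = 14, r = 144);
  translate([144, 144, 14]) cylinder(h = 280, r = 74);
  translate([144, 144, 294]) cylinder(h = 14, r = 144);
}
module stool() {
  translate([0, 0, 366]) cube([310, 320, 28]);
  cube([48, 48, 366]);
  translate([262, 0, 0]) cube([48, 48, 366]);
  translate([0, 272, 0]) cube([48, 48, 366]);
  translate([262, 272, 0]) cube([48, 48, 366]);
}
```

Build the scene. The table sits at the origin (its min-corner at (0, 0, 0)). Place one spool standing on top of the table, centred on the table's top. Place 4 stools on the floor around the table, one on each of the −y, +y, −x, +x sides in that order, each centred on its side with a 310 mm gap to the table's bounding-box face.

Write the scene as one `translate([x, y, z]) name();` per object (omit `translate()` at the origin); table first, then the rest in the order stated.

table();
translate([578, 232, 688]) spool();
translate([567, -630, 0]) stool();
translate([567, 1062, 0]) stool();
translate([-620, 216, 0]) stool();
translate([1754, 216, 0]) stool();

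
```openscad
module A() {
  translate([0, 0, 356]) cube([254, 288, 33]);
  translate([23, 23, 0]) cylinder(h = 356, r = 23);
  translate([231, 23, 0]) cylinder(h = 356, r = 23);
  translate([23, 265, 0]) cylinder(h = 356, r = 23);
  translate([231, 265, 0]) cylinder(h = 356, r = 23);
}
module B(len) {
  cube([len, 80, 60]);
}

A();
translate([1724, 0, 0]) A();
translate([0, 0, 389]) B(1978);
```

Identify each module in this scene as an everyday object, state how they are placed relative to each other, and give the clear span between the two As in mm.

A is a stool. B is a beam. A beam spans the tops of two stools. The clear span between the two stools is 1470 mm.

Second stool starts at x = 1724; first ends at x = 254; clear span = 1724 − 254 = 1470 mm.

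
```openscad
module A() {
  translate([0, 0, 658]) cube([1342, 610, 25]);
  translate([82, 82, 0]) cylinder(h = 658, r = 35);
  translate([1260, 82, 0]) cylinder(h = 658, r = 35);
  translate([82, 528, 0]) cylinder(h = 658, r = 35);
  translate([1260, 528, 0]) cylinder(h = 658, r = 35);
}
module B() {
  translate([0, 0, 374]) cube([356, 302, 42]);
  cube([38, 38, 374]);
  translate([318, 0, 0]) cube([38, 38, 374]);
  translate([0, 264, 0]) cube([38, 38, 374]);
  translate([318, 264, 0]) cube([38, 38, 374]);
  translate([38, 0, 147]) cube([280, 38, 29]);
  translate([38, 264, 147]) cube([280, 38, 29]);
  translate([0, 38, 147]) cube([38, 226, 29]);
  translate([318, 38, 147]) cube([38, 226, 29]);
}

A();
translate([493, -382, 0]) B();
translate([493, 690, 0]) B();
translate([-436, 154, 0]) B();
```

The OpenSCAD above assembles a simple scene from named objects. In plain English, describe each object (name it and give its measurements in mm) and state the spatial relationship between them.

A is a table with a 1342×610 mm rectangular top, 25 mm thick, top surface at z = 683 mm, supported by four round legs of 70 mm diameter, each leg's bounding box inset 47 mm from the nearest pair of top edges, running from the floor.

B is a four-legged stool. The seat is a 356×302×42 mm slab whose top surface is at z = 416 mm; four square legs, each 38×38 mm in cross-section, run from the floor (z = 0) to the underside of the seat, each flush with a corner of the seat. Four stretchers, 38 mm wide and 29 mm tall, connect adjacent legs with their undersides at z = 147 mm, each running between the inner faces of the legs it joins and aligned with the legs' outer faces on the other axis.

Three stools sit around the table at the −y, +y, −x sides.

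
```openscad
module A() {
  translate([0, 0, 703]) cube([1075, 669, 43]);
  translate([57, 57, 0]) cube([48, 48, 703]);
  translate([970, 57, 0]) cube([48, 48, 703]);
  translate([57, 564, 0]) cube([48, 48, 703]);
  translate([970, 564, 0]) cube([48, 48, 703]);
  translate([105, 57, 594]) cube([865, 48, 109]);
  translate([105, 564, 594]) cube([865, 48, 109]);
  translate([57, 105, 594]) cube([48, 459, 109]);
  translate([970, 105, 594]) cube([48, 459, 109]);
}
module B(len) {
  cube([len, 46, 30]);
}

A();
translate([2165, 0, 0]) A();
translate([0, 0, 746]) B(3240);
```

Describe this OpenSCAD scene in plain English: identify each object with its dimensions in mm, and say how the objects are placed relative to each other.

A is a table: top 1075 mm (x) × 669 mm (y), 43 mm thick, upper face at z = 746 mm, on four 48×48 mm square legs, each inset 57 mm from the nearest pair of top edges, running from z = 0 to the bottom of the top. Four apron rails, 48 mm thick and 109 mm tall, run between adjacent legs with their top edges flush with the underside of the top and their outer faces flush with the legs' outer faces.

B is a rectangular beam 3240 mm long (x), 46 mm deep (y), 30 mm thick (z).

The beam spans the tops of two tables placed 1090 mm apart, resting at z = 746 mm.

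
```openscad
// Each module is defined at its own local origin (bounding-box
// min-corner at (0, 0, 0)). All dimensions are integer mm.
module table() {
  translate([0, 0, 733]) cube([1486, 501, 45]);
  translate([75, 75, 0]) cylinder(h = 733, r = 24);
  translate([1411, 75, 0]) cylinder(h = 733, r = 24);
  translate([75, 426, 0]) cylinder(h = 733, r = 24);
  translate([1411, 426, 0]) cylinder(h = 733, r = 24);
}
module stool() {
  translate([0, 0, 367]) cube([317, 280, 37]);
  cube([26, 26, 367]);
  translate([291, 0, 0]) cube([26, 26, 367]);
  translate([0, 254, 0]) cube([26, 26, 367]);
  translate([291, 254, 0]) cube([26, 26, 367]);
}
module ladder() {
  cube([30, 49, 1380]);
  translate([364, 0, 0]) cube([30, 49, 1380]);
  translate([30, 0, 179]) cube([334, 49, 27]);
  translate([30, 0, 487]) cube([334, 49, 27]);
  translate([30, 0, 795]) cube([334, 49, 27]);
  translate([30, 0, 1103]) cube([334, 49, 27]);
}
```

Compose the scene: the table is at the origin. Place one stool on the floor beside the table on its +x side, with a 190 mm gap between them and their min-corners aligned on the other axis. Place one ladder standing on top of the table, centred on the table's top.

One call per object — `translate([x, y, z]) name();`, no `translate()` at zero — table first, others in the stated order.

table();
translate([1676, 0, 0]) stool();
translate([546, 226, 778]) ladder();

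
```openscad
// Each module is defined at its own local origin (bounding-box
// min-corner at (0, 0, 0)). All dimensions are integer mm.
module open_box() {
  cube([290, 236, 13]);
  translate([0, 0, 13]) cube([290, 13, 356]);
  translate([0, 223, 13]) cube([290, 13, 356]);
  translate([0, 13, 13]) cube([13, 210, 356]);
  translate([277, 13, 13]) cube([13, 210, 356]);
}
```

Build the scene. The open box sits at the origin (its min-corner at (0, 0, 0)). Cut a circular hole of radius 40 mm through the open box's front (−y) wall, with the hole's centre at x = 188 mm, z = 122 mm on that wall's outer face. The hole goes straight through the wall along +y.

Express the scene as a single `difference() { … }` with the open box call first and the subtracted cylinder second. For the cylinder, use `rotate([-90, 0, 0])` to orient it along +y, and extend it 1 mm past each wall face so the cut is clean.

difference() {
  open_box();
  translate([188, -1, 122]) rotate([-90, 0, 0]) cylinder(h = 15, r = 40);
}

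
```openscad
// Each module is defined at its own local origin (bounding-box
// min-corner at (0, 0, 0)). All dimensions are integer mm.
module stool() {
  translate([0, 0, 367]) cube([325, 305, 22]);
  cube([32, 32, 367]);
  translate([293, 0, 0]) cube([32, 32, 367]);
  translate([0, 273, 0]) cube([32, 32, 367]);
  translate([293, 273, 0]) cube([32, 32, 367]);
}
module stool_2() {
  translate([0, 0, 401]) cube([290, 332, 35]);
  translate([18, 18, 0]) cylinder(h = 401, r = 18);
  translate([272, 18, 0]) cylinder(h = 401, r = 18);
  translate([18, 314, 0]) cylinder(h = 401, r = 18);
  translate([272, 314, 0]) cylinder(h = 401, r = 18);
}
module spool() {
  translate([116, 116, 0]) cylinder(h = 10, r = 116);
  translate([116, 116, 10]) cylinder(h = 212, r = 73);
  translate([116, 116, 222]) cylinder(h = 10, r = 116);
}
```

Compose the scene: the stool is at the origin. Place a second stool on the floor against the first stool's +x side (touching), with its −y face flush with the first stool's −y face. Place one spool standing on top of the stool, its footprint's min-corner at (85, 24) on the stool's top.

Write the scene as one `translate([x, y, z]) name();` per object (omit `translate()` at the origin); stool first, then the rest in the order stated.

stool();
translate([325, 0, 0]) stool_2();
translate([85, 24, 389]) spool();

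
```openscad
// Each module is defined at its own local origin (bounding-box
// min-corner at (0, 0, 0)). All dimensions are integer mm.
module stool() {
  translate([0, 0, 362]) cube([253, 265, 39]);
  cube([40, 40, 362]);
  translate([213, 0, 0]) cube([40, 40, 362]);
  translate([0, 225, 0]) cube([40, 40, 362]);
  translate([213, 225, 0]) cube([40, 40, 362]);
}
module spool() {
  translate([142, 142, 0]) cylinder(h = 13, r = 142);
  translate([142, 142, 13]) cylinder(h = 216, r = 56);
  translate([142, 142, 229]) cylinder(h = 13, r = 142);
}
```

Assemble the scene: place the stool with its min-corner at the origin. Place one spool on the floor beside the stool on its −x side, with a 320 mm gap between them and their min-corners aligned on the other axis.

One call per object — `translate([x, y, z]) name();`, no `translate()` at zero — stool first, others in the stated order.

stool();
translate([-604, 0, 0]) spool();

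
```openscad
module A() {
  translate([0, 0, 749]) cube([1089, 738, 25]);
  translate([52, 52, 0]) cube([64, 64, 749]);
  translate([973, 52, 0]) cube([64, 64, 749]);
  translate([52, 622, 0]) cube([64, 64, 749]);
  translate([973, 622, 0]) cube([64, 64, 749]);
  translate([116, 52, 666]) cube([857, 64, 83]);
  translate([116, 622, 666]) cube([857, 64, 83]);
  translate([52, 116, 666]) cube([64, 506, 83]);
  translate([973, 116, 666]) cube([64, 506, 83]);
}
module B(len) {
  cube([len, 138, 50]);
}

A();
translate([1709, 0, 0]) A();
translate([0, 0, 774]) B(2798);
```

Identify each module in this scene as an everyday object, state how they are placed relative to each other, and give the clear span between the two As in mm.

A is a table. B is a beam. A beam spans the tops of two tables. The clear span between the two tables is 620 mm.

Second table starts at x = 1709; first ends at x = 1089; clear span = 1709 − 1089 = 620 mm.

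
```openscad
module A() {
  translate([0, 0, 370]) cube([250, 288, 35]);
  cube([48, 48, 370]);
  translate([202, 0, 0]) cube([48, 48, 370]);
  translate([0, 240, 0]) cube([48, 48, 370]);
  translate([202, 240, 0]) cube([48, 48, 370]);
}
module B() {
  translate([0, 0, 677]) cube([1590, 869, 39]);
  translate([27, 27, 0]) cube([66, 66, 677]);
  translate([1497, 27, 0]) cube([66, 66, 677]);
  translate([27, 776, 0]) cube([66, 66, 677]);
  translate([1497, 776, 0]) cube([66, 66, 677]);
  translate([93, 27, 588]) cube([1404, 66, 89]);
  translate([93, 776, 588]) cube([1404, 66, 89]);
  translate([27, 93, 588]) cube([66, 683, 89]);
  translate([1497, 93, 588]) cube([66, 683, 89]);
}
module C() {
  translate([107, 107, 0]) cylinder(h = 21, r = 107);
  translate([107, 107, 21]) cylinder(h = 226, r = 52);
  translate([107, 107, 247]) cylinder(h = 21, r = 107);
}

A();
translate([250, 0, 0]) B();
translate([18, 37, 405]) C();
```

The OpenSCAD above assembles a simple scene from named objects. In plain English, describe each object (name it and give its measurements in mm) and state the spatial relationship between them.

A is a simple wooden stool: a rectangular seat 250 mm (x) by 288 mm (y), 35 mm thick, top face at z = 405 mm, on four square legs, each 48×48 mm in cross-section. The legs rest on z = 0, each flush with a corner of the seat.

B is a table with a 1590×869 mm rectangular top, 39 mm thick, top surface at z = 716 mm, supported by four 66×66 mm square legs, each inset 27 mm from the nearest pair of top edges, running from the floor. Four apron rails, 66 mm thick and 89 mm tall, run between adjacent legs with their top edges flush with the underside of the top and their outer faces flush with the legs' outer faces.

C is a spool: two coaxial disc flanges of radius 107 mm and thickness 21 mm, joined by a core cylinder of radius 52 mm and height 226 mm. The lower flange rests on z = 0 and the three cylinders share a vertical axis.

The table is against the stool's +x side, with their −y faces flush. The spool is on top of the stool, centred.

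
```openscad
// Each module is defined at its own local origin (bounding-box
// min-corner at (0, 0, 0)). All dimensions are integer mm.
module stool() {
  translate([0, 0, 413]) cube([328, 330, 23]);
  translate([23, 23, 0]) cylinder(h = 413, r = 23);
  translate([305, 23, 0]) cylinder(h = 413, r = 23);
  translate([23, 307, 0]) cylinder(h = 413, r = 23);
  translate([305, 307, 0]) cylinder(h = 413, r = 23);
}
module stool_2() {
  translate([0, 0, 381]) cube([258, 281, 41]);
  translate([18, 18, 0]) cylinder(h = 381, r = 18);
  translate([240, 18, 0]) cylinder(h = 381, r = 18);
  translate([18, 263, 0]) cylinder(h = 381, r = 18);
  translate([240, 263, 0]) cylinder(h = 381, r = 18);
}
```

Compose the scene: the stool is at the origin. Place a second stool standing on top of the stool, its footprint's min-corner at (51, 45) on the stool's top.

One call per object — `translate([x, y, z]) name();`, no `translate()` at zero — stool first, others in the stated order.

stool();
translate([51, 45, 436]) stool_2();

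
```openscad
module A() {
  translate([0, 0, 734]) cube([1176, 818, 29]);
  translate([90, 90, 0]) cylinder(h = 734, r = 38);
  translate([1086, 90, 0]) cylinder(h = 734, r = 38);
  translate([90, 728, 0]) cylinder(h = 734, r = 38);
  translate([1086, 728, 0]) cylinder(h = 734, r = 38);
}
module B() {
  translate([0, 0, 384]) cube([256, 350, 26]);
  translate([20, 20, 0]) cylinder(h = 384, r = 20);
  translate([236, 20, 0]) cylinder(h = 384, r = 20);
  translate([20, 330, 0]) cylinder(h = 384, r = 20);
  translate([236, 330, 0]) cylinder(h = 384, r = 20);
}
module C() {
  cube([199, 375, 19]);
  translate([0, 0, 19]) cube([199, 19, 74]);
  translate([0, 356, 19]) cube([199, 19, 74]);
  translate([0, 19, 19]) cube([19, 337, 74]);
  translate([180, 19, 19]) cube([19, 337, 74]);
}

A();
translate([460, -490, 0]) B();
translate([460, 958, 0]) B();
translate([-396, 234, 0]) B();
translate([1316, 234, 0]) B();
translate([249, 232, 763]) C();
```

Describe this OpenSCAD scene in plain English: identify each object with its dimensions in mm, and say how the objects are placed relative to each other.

A is a rectangular dining table. The top is 1176×818×29 mm with its upper surface at z = 763 mm. It stands on four round legs of 76 mm diameter, each leg's bounding box inset 52 mm from the nearest pair of top edges, running from the floor to the underside of the top.

B is a four-legged stool. The seat is 256×350 mm, 26 mm thick, top at z = 410 mm. It stands on four round legs, each 40 mm in diameter, from z = 0 to the seat underside, each leg's axis is inset half a diameter from the nearest pair of seat edges (so the leg's bounding box is flush with the corner).

C is an open storage box with external size 199×375×93 mm and wall thickness 19 mm (the base is also 19 mm thick). The base covers the whole footprint; the four walls stand on the base, with the y-facing walls full-width and the x-facing walls fitting between their inner faces.

Four stools sit around the table at the −y, +y, −x, +x sides. The open box is on top of the table.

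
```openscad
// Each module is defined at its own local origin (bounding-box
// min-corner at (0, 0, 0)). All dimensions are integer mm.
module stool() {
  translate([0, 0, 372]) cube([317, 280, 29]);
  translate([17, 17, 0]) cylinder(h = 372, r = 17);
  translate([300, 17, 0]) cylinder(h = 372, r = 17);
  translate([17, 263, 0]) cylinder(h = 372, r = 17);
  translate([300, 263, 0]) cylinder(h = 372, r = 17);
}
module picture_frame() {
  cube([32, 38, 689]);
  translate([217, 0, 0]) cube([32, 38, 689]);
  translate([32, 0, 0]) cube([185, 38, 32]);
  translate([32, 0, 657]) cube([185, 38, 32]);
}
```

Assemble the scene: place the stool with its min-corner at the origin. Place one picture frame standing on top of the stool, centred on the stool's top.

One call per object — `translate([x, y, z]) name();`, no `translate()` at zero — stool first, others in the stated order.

stool();
translate([34, 121, 401]) picture_frame();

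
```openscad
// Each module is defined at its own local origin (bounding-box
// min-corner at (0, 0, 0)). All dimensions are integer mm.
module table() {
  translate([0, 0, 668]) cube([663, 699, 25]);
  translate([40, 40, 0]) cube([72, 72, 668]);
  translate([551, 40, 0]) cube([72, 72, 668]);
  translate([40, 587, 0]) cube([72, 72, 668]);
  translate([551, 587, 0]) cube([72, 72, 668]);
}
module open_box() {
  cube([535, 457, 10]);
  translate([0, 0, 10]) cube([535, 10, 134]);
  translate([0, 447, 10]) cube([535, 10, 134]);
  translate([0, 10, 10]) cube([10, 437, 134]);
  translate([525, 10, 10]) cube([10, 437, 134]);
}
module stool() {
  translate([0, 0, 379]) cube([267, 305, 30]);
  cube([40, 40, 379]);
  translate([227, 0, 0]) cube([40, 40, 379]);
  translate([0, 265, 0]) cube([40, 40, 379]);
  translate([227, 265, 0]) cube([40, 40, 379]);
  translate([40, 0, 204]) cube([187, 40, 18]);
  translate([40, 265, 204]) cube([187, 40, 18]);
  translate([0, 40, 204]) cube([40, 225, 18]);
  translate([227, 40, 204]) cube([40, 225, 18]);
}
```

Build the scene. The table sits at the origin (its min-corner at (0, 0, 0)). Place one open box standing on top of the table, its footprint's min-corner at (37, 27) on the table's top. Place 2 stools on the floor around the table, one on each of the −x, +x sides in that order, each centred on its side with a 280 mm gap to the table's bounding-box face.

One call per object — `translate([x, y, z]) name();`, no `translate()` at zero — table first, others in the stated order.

table();
translate([37, 27, 693]) open_box();
translate([-547, 197, 0]) stool();
translate([943, 197, 0]) stool();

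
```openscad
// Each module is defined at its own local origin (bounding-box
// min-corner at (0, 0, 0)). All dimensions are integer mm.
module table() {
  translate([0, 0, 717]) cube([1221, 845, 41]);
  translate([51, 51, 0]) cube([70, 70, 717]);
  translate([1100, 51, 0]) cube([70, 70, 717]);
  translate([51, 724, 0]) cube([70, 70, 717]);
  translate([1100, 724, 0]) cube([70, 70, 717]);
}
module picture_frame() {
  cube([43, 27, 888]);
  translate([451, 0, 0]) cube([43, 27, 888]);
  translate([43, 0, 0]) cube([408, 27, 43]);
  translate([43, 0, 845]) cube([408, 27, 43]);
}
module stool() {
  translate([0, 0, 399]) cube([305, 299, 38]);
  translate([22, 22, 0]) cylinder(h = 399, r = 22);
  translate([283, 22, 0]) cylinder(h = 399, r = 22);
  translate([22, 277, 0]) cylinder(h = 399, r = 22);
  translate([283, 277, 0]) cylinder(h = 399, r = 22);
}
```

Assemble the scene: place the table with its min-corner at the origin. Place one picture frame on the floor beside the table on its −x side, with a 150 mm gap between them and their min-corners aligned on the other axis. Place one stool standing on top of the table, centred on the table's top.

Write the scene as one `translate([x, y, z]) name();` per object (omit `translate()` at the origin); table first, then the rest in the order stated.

table();
translate([-644, 0, 0]) picture_frame();
translate([458, 273, 758]) stool();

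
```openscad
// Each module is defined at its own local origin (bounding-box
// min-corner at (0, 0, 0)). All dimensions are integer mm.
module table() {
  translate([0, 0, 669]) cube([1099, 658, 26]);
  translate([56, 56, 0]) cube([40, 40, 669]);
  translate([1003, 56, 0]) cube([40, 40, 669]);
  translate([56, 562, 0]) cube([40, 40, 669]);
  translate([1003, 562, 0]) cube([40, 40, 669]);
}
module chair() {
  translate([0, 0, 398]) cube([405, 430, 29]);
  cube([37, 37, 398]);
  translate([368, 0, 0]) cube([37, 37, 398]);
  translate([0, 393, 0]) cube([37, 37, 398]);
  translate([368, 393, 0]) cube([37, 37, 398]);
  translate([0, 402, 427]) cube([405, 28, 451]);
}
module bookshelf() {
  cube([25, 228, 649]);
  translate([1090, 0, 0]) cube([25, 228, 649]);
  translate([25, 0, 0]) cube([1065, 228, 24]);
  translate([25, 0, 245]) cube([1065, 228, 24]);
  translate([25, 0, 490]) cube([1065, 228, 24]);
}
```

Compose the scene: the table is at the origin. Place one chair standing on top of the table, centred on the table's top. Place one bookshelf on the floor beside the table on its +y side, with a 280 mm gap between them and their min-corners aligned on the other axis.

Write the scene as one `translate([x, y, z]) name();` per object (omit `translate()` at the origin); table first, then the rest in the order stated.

table();
translate([347, 114, 695]) chair();
translate([0, 938, 0]) bookshelf();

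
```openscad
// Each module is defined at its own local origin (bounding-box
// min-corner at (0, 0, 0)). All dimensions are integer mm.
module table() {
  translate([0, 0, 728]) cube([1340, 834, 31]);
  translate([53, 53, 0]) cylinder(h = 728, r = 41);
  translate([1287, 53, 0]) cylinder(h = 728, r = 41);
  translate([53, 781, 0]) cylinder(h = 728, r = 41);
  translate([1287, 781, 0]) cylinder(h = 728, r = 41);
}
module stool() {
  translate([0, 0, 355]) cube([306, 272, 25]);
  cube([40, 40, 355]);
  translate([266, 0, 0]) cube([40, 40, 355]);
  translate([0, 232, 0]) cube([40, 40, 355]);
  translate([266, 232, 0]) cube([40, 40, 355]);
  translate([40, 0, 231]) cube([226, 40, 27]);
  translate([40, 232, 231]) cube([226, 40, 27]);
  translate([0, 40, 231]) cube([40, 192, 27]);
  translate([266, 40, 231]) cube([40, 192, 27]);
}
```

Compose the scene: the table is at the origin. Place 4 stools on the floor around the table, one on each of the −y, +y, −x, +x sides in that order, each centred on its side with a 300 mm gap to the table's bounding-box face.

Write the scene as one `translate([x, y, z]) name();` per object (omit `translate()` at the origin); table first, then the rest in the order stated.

table();
translate([517, -572, 0]) stool();
translate([517, 1134, 0]) stool();
translate([-606, 281, 0]) stool();
translate([1640, 281, 0]) stool();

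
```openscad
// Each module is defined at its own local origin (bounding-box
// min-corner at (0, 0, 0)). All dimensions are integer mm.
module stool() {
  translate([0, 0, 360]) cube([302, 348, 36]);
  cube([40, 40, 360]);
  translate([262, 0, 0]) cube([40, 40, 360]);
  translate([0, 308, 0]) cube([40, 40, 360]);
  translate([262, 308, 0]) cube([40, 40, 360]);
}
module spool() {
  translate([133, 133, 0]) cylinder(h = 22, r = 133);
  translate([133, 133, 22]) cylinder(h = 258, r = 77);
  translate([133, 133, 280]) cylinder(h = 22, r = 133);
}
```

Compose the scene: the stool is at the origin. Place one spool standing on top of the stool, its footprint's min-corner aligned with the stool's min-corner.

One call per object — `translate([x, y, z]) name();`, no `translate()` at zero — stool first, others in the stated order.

stool();
translate([0, 0, 396]) spool();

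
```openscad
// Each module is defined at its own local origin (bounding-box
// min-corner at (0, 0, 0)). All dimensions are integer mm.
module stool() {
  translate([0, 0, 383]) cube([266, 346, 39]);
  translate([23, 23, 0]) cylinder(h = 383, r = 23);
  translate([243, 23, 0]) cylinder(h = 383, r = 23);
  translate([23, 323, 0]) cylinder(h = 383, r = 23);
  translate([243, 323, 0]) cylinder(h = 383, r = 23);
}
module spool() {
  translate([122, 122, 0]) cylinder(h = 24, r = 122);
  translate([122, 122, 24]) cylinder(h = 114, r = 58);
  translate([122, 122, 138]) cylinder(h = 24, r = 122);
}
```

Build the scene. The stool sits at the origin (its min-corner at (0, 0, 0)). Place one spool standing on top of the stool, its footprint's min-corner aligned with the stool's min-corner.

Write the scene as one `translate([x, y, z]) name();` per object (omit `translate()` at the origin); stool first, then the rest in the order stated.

stool();
translate([0, 0, 422]) spool();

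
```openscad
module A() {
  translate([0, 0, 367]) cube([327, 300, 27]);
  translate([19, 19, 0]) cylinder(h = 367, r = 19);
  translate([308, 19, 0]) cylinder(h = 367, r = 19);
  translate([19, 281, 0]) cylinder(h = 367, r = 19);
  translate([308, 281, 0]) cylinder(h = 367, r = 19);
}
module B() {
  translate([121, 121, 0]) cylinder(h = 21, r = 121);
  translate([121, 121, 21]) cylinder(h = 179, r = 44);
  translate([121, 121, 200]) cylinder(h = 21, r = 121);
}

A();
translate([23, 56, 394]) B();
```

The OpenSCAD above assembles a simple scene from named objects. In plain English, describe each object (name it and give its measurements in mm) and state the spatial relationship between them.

A is a four-legged stool. The seat is a 327×300×27 mm slab whose top surface is at z = 394 mm; four round legs, each 38 mm in diameter, run from the floor (z = 0) to the underside of the seat, each leg's axis is inset half a diameter from the nearest pair of seat edges (so the leg's bounding box is flush with the corner).

B is a spool: two coaxial disc flanges of radius 121 mm and thickness 21 mm, joined by a core cylinder of radius 44 mm and height 179 mm. The lower flange rests on z = 0 and the three cylinders share a vertical axis.

The spool is on top of the stool.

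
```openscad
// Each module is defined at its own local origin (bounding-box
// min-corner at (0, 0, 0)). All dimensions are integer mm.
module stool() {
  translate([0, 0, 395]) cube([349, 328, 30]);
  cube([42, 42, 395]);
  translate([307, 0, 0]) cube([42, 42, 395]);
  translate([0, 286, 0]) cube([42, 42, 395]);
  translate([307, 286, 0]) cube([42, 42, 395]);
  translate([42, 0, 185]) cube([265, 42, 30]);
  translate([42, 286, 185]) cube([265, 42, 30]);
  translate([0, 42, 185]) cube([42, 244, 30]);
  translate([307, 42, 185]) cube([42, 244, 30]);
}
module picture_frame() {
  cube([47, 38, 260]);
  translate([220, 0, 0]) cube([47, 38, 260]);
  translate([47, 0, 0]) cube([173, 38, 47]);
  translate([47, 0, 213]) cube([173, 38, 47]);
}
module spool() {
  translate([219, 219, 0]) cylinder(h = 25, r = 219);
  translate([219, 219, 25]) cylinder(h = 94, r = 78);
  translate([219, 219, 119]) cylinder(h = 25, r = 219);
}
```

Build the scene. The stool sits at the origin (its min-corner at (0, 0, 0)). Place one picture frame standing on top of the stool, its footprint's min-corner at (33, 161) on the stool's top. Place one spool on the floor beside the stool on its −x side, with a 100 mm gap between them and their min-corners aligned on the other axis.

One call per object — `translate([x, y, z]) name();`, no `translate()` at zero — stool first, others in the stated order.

stool();
translate([33, 161, 425]) picture_frame();
translate([-538, 0, 0]) spool();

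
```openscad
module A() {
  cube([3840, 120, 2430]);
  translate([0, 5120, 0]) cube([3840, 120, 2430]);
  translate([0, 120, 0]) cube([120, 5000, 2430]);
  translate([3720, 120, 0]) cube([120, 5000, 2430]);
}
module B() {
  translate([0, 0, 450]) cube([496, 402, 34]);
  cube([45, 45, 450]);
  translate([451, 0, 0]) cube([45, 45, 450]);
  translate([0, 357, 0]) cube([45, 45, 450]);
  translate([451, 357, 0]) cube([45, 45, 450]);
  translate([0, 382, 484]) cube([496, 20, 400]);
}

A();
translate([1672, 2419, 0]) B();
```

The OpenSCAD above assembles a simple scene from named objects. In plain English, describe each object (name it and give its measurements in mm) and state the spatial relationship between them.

A is a box-shaped house frame (walls only): outside footprint 3840×5240 mm, wall height 2430 mm, wall thickness 120 mm. The two y-facing walls run the full x-width; the two x-facing walls fit between the inner faces of the y-facing walls.

B is a chair: 496×402 mm seat, 34 mm thick, top at z = 484 mm, on four 45 mm square corner legs flush with the seat edges. A 20 mm thick backrest slab spans the full seat width, extending 400 mm above the seat top, its back face flush with the seat's +y edge.

The chair sits inside the house frame, centred.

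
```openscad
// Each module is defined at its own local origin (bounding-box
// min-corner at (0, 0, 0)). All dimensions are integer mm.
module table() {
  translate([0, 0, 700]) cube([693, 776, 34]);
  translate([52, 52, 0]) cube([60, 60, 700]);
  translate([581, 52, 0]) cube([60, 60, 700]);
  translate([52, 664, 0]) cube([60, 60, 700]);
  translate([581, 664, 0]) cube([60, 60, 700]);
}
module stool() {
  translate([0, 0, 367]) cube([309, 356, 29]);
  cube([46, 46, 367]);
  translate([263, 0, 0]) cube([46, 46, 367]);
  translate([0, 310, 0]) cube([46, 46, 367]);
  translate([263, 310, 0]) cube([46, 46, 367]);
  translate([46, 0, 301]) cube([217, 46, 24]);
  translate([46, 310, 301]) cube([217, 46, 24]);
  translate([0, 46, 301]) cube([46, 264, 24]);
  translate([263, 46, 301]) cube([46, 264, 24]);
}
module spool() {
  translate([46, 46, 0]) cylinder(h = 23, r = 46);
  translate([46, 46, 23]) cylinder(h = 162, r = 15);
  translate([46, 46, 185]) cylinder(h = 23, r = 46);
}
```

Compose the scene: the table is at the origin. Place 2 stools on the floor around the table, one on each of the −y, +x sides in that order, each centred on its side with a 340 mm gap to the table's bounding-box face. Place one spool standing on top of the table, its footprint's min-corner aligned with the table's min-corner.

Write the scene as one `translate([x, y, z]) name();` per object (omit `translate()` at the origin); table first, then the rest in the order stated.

table();
translate([192, -696, 0]) stool();
translate([1033, 210, 0]) stool();
translate([0, 0, 734]) spool();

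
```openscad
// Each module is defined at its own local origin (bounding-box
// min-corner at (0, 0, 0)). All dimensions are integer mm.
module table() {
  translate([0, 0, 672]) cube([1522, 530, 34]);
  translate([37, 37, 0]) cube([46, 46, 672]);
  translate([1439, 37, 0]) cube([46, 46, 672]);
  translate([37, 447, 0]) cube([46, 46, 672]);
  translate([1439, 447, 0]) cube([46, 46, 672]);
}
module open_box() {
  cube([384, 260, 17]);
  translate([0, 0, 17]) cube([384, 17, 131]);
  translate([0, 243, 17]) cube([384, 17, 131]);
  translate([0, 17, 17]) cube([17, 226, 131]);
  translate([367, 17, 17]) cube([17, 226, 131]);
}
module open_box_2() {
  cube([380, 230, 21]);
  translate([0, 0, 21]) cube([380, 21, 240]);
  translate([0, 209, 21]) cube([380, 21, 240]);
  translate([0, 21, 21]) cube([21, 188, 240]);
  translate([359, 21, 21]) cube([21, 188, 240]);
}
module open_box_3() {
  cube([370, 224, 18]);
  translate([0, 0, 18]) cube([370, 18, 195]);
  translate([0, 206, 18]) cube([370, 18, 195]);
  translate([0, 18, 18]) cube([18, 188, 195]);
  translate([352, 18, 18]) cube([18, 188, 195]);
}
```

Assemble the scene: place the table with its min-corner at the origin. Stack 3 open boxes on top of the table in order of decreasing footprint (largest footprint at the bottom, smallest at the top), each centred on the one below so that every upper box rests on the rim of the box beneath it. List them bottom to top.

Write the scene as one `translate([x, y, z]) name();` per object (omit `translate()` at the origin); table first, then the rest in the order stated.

table();
translate([569, 135, 706]) open_box();
translate([571, 150, 854]) open_box_2();
translate([576, 153, 1115]) open_box_3();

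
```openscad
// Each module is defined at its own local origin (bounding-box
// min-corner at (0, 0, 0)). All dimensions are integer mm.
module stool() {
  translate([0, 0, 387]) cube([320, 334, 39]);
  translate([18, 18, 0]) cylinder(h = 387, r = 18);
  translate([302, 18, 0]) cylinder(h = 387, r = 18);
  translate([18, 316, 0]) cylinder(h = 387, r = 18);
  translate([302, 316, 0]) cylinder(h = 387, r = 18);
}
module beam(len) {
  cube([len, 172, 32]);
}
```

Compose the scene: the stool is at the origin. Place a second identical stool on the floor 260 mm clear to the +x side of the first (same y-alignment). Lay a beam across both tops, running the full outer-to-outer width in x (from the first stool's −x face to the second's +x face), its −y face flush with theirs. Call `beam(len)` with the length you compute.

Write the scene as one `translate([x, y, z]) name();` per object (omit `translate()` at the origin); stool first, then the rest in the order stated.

stool();
translate([580, 0, 0]) stool();
translate([0, 0, 426]) beam(900);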